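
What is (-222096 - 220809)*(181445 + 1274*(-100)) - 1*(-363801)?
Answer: -23936436924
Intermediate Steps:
(-222096 - 220809)*(181445 + 1274*(-100)) - 1*(-363801) = -442905*(181445 - 127400) + 363801 = -442905*54045 + 363801 = -23936800725 + 363801 = -23936436924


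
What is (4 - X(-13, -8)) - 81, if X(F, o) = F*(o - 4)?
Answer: -233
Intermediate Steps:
X(F, o) = F*(-4 + o)
(4 - X(-13, -8)) - 81 = (4 - (-13)*(-4 - 8)) - 81 = (4 - (-13)*(-12)) - 81 = (4 - 1*156) - 81 = (4 - 156) - 81 = -152 - 81 = -233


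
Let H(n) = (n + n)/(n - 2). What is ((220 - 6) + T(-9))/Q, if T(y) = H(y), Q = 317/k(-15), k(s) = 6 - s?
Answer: 49812/3487 ≈ 14.285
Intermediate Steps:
Q = 317/21 (Q = 317/(6 - 1*(-15)) = 317/(6 + 15) = 317/21 ≈ 15.095)
H(n) = 2*n/(-2 + n) (H(n) = (2*n)/(-2 + n) = 2*n/(-2 + n))
T(y) = 2*y/(-2 + y)
((220 - 6) + T(-9))/Q = ((220 - 6) + 2*(-9)/(-2 - 9))/(317/21) = (214 + 2*(-9)/(-11))*(21/317) = (214 + 2*(-9)*(-1/11))*(21/317) = (214 + 18/11)*(21/317) = (2372/11)*(21/317) = 49812/3487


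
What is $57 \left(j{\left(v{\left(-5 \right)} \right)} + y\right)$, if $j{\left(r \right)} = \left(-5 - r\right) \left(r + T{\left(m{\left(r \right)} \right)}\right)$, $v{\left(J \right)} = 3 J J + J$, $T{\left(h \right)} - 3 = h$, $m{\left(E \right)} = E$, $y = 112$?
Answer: $-604941$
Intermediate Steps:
$T{\left(h \right)} = 3 + h$
$v{\left(J \right)} = J + 3 J^{2}$ ($v{\left(J \right)} = 3 J^{2} + J = J + 3 J^{2}$)
$j{\left(r \right)} = \left(-5 - r\right) \left(3 + 2 r\right)$ ($j{\left(r \right)} = \left(-5 - r\right) \left(r + \left(3 + r\right)\right) = \left(-5 - r\right) \left(3 + 2 r\right)$)
$57 \left(j{\left(v{\left(-5 \right)} \right)} + y\right) = 57 \left(\left(-15 - 13 \left(- 5 \left(1 + 3 \left(-5\right)\right)\right) - 2 \left(- 5 \left(1 + 3 \left(-5\right)\right)\right)^{2}\right) + 112\right) = 57 \left(\left(-15 - 13 \left(- 5 \left(1 - 15\right)\right) - 2 \left(- 5 \left(1 - 15\right)\right)^{2}\right) + 112\right) = 57 \left(\left(-15 - 13 \left(\left(-5\right) \left(-14\right)\right) - 2 \left(\left(-5\right) \left(-14\right)\right)^{2}\right) + 112\right) = 57 \left(\left(-15 - 910 - 2 \cdot 70^{2}\right) + 112\right) = 57 \left(\left(-15 - 910 - 9800\right) + 112\right) = 57 \left(-10725 + 112\right) = 57 \left(-10613\right) = -604941$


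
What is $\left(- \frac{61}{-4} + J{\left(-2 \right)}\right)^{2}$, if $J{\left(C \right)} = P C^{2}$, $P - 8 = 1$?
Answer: $\frac{42025}{16} \approx 2626.6$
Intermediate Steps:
$P = 9$ ($P = 8 + 1 = 9$)
$J{\left(C \right)} = 9 C^{2}$
$\left(- \frac{61}{-4} + J{\left(-2 \right)}\right)^{2} = \left(- \frac{61}{-4} + 9 \left(-2\right)^{2}\right)^{2} = \left(\left(-61\right) \left(- \frac{1}{4}\right) + 9 \cdot 4\right)^{2} = \left(\frac{61}{4} + 36\right)^{2} = \left(\frac{205}{4}\right)^{2} = \frac{42025}{16}$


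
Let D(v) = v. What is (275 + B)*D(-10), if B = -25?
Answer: -2500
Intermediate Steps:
(275 + B)*D(-10) = (275 - 25)*(-10) = 250*(-10) = -2500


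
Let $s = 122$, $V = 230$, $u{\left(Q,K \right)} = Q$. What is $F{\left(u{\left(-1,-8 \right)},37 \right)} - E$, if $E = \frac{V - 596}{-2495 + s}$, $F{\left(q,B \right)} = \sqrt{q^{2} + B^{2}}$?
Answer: $- \frac{122}{791} + \sqrt{1370} \approx 36.859$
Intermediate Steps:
$F{\left(q,B \right)} = \sqrt{B^{2} + q^{2}}$
$E = \frac{122}{791}$ ($E = \frac{230 - 596}{-2495 + 122} = - \frac{366}{-2373} = \left(-366\right) \left(- \frac{1}{2373}\right) = \frac{122}{791} \approx 0.15424$)
$F{\left(u{\left(-1,-8 \right)},37 \right)} - E = \sqrt{37^{2} + \left(-1\right)^{2}} - \frac{122}{791} = \sqrt{1369 + 1} - \frac{122}{791} = \sqrt{1370} - \frac{122}{791} = - \frac{122}{791} + \sqrt{1370}$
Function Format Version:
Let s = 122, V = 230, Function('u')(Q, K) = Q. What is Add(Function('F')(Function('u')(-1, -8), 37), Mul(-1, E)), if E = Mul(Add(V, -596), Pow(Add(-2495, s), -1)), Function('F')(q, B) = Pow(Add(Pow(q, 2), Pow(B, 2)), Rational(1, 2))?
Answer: Add(Rational(-122, 791), Pow(1370, Rational(1, 2))) ≈ 36.859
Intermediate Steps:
Function('F')(q, B) = Pow(Add(Pow(B, 2), Pow(q, 2)), Rational(1, 2))
E = Rational(122, 791) (E = Mul(Add(230, -596), Pow(Add(-2495, 122), -1)) = Mul(-366, Pow(-2373, -1)) = Mul(-366, Rational(-1, 2373)) = Rational(122, 791) ≈ 0.15424)
Add(Function('F')(Function('u')(-1, -8), 37), Mul(-1, E)) = Add(Pow(Add(Pow(37, 2), Pow(-1, 2)), Rational(1, 2)), Mul(-1, Rational(122, 791))) = Add(Pow(Add(1369, 1), Rational(1, 2)), Rational(-122, 791)) = Add(Pow(1370, Rational(1, 2)), Rational(-122, 791)) = Add(Rational(-122, 791), Pow(1370, Rational(1, 2)))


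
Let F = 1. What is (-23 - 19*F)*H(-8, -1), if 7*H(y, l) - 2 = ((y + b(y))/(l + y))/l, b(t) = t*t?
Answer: -148/3 ≈ -49.333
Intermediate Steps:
b(t) = t²
H(y, l) = 2/7 + (y + y²)/(7*l*(l + y)) (H(y, l) = 2/7 + (((y + y²)/(l + y))/l)/7 = 2/7 + ((y + y²)/(l*(l + y)))/7 = 2/7 + (y + y²)/(7*l*(l + y)))
(-23 - 19*F)*H(-8, -1) = (-23 - 19*1)*((⅐)*(-8 + (-8)² + 2*(-1)² + 2*(-1)*(-8))/(-1*(-1 - 8))) = (-23 - 19)*((⅐)*(-1)*(-8 + 64 + 2*1 + 16)/(-9)) = -6*(-1)*(-1)*(-8 + 64 + 2 + 16)/9 = -6*(-1)*(-1)*74/9 = -42*74/63 = -148/3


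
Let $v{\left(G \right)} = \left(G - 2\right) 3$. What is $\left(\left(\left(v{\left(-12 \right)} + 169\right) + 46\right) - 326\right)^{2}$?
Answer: $23409$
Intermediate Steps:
$v{\left(G \right)} = -6 + 3 G$ ($v{\left(G \right)} = \left(-2 + G\right) 3 = -6 + 3 G$)
$\left(\left(\left(v{\left(-12 \right)} + 169\right) + 46\right) - 326\right)^{2} = \left(\left(\left(\left(-6 + 3 \left(-12\right)\right) + 169\right) + 46\right) - 326\right)^{2} = \left(\left(\left(\left(-6 - 36\right) + 169\right) + 46\right) - 326\right)^{2} = \left(\left(\left(-42 + 169\right) + 46\right) - 326\right)^{2} = \left(\left(127 + 46\right) - 326\right)^{2} = \left(173 - 326\right)^{2} = \left(-153\right)^{2} = 23409$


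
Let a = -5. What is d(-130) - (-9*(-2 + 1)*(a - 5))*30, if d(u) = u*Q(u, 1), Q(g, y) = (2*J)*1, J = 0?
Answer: 2700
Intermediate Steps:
Q(g, y) = 0 (Q(g, y) = (2*0)*1 = 0*1 = 0)
d(u) = 0 (d(u) = u*0 = 0)
d(-130) - (-9*(-2 + 1)*(a - 5))*30 = 0 - (-9*(-2 + 1)*(-5 - 5))*30 = 0 - (-(-9)*(-10))*30 = 0 - (-9*10)*30 = 0 - (-90)*30 = 0 - 1*(-2700) = 0 + 2700 = 2700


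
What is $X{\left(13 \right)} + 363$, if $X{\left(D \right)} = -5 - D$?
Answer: $345$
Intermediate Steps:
$X{\left(13 \right)} + 363 = \left(-5 - 13\right) + 363 = -18 + 363 = 345$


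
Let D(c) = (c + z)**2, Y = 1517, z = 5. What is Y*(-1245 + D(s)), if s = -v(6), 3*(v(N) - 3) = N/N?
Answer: -16960060/9 ≈ -1.8845e+6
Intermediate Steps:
v(N) = 10/3 (v(N) = 3 + (N/N)/3 = 3 + (1/3)*1 = 3 + 1/3 = 10/3)
s = -10/3 (s = -1*10/3 = -10/3 ≈ -3.3333)
D(c) = (5 + c)**2 (D(c) = (c + 5)**2 = (5 + c)**2)
Y*(-1245 + D(s)) = 1517*(-1245 + (5 - 10/3)**2) = 1517*(-1245 + (5/3)**2) = 1517*(-1245 + 25/9) = 1517*(-11180/9) = -16960060/9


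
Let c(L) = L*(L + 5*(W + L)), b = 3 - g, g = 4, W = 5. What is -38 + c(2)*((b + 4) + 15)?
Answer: 1294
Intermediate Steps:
b = -1 (b = 3 - 1*4 = 3 - 4 = -1)
c(L) = L*(25 + 6*L) (c(L) = L*(L + 5*(5 + L)) = L*(L + (25 + 5*L)) = L*(25 + 6*L))
-38 + c(2)*((b + 4) + 15) = -38 + (2*(25 + 6*2))*((-1 + 4) + 15) = -38 + (2*(25 + 12))*(3 + 15) = -38 + (2*37)*18 = -38 + 74*18 = -38 + 1332 = 1294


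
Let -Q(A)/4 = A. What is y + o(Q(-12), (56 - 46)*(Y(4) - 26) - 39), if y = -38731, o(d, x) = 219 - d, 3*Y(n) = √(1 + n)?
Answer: -38560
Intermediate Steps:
Q(A) = -4*A
Y(n) = √(1 + n)/3
y + o(Q(-12), (56 - 46)*(Y(4) - 26) - 39) = -38731 + (219 - (-4)*(-12)) = -38731 + (219 - 1*48) = -38731 + (219 - 48) = -38731 + 171 = -38560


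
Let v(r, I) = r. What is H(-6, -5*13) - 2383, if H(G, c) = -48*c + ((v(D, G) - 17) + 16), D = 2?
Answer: 738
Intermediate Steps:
H(G, c) = 1 - 48*c (H(G, c) = -48*c + ((2 - 17) + 16) = -48*c + (-15 + 16) = -48*c + 1 = 1 - 48*c)
H(-6, -5*13) - 2383 = (1 - (-240)*13) - 2383 = (1 - 48*(-65)) - 2383 = (1 + 3120) - 2383 = 3121 - 2383 = 738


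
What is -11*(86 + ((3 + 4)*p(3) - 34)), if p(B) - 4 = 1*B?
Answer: -1111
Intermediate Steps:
p(B) = 4 + B (p(B) = 4 + 1*B = 4 + B)
-11*(86 + ((3 + 4)*p(3) - 34)) = -11*(86 + ((3 + 4)*(4 + 3) - 34)) = -11*(86 + (7*7 - 34)) = -11*(86 + (49 - 34)) = -11*(86 + 15) = -11*101 = -1111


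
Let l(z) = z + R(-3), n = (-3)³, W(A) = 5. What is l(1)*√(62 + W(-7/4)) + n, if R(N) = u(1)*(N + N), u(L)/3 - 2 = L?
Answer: -27 - 53*√67 ≈ -460.82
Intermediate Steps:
u(L) = 6 + 3*L
n = -27
R(N) = 18*N (R(N) = (6 + 3*1)*(N + N) = (6 + 3)*(2*N) = 9*(2*N) = 18*N)
l(z) = -54 + z (l(z) = z + 18*(-3) = z - 54 = -54 + z)
l(1)*√(62 + W(-7/4)) + n = (-54 + 1)*√(62 + 5) - 27 = -53*√67 - 27 = -27 - 53*√67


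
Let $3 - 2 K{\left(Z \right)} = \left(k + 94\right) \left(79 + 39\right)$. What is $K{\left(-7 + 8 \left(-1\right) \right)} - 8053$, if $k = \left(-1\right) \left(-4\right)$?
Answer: $- \frac{27667}{2} \approx -13834.0$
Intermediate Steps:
$k = 4$
$K{\left(Z \right)} = - \frac{11561}{2}$ ($K{\left(Z \right)} = \frac{3}{2} - \frac{\left(4 + 94\right) \left(79 + 39\right)}{2} = \frac{3}{2} - \frac{98 \cdot 118}{2} = \frac{3}{2} - 5782 = - \frac{11561}{2}$)
$K{\left(-7 + 8 \left(-1\right) \right)} - 8053 = - \frac{11561}{2} - 8053 = - \frac{27667}{2}$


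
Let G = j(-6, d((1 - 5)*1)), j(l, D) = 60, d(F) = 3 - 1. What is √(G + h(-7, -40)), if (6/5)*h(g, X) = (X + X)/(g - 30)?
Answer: 14*√3885/111 ≈ 7.8614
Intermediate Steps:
h(g, X) = 5*X/(3*(-30 + g)) (h(g, X) = 5*((X + X)/(g - 30))/6 = 5*((2*X)/(-30 + g))/6 = 5*(2*X/(-30 + g))/6 = 5*X/(3*(-30 + g)))
d(F) = 2
G = 60
√(G + h(-7, -40)) = √(60 + (5/3)*(-40)/(-30 - 7)) = √(60 + (5/3)*(-40)/(-37)) = √(60 + (5/3)*(-40)*(-1/37)) = √(60 + 200/111) = √(6860/111) = 14*√3885/111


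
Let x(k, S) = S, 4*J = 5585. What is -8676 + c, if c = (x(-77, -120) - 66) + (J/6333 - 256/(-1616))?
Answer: -22672741187/2558532 ≈ -8861.6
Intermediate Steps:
J = 5585/4 (J = (¼)*5585 = 5585/4 ≈ 1396.3)
c = -474917555/2558532 (c = (-120 - 66) + ((5585/4)/6333 - 256/(-1616)) = -186 + ((5585/4)*(1/6333) - 256*(-1/1616)) = -186 + (5585/25332 + 16/101) = -186 + 969397/2558532 = -474917555/2558532 ≈ -185.62)
-8676 + c = -8676 - 474917555/2558532 = -22672741187/2558532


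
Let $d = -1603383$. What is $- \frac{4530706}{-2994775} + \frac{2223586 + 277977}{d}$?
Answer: $- \frac{1446887611}{30584530725} \approx -0.047308$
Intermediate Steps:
$- \frac{4530706}{-2994775} + \frac{2223586 + 277977}{d} = - \frac{4530706}{-2994775} + \frac{2223586 + 277977}{-1603383} = \left(-4530706\right) \left(- \frac{1}{2994775}\right) + 2501563 \left(- \frac{1}{1603383}\right) = \frac{28858}{19075} - \frac{2501563}{1603383} = - \frac{1446887611}{30584530725}$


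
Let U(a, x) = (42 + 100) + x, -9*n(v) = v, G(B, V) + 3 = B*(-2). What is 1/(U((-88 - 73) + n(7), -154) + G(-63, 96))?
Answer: 1/111 ≈ 0.0090090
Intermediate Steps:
G(B, V) = -3 - 2*B (G(B, V) = -3 + B*(-2) = -3 - 2*B)
n(v) = -v/9
U(a, x) = 142 + x
1/(U((-88 - 73) + n(7), -154) + G(-63, 96)) = 1/((142 - 154) + (-3 - 2*(-63))) = 1/(-12 + (-3 + 126)) = 1/(-12 + 123) = 1/111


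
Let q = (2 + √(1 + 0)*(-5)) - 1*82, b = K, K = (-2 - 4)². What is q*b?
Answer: -3060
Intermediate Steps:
K = 36 (K = (-6)² = 36)
b = 36
q = -85 (q = (2 + √1*(-5)) - 82 = (2 + 1*(-5)) - 82 = (2 - 5) - 82 = -3 - 82 = -85)
q*b = -85*36 = -3060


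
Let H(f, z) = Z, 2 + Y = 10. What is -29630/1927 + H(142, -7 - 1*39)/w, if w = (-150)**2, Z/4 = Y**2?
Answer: -166545422/10839375 ≈ -15.365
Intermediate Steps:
Y = 8 (Y = -2 + 10 = 8)
Z = 256 (Z = 4*8**2 = 4*64 = 256)
H(f, z) = 256
w = 22500
-29630/1927 + H(142, -7 - 1*39)/w = -29630/1927 + 256/22500 = -29630*1/1927 + 256*(1/22500) = -29630/1927 + 64/5625 = -166545422/10839375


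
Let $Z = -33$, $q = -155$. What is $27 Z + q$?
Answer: $-1046$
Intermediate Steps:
$27 Z + q = 27 \left(-33\right) - 155 = -891 - 155 = -1046$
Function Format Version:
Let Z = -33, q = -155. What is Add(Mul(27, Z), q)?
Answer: -1046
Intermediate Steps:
Add(Mul(27, Z), q) = Add(Mul(27, -33), -155) = Add(-891, -155) = -1046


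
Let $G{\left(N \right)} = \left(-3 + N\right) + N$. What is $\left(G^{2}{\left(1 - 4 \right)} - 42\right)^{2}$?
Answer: $1521$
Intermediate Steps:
$G{\left(N \right)} = -3 + 2 N$
$\left(G^{2}{\left(1 - 4 \right)} - 42\right)^{2} = \left(\left(-3 + 2 \left(1 - 4\right)\right)^{2} - 42\right)^{2} = \left(\left(-3 + 2 \left(-3\right)\right)^{2} - 42\right)^{2} = \left(\left(-3 - 6\right)^{2} - 42\right)^{2} = \left(\left(-9\right)^{2} - 42\right)^{2} = \left(81 - 42\right)^{2} = 39^{2} = 1521$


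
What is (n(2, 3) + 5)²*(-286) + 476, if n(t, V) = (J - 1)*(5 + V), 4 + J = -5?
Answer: -1608274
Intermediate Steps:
J = -9 (J = -4 - 5 = -9)
n(t, V) = -50 - 10*V (n(t, V) = (-9 - 1)*(5 + V) = -10*(5 + V) = -50 - 10*V)
(n(2, 3) + 5)²*(-286) + 476 = ((-50 - 10*3) + 5)²*(-286) + 476 = ((-50 - 30) + 5)²*(-286) + 476 = (-80 + 5)²*(-286) + 476 = (-75)²*(-286) + 476 = 5625*(-286) + 476 = -1608750 + 476 = -1608274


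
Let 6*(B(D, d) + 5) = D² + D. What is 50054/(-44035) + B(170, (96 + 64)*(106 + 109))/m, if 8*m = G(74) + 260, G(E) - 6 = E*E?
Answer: 64437506/11493135 ≈ 5.6066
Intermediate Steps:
G(E) = 6 + E² (G(E) = 6 + E*E = 6 + E²)
B(D, d) = -5 + D/6 + D²/6 (B(D, d) = -5 + (D² + D)/6 = -5 + (D + D²)/6 = -5 + (D/6 + D²/6) = -5 + D/6 + D²/6)
m = 2871/4 (m = ((6 + 74²) + 260)/8 = ((6 + 5476) + 260)/8 = (5482 + 260)/8 = (⅛)*5742 = 2871/4 ≈ 717.75)
50054/(-44035) + B(170, (96 + 64)*(106 + 109))/m = 50054/(-44035) + (-5 + (⅙)*170 + (⅙)*170²)/(2871/4) = 50054*(-1/44035) + (-5 + 85/3 + (⅙)*28900)*(4/2871) = -50054/44035 + (-5 + 85/3 + 14450/3)*(4/2871) = -50054/44035 + 4840*(4/2871) = -50054/44035 + 1760/261 = 64437506/11493135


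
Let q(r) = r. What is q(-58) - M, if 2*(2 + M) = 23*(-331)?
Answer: 7501/2 ≈ 3750.5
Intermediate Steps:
M = -7617/2 (M = -2 + (23*(-331))/2 = -2 + (½)*(-7613) = -2 - 7613/2 = -7617/2 ≈ -3808.5)
q(-58) - M = -58 - 1*(-7617/2) = -58 + 7617/2 = 7501/2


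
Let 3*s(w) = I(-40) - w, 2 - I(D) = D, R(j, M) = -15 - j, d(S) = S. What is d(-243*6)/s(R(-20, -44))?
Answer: -4374/37 ≈ -118.22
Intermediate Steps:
I(D) = 2 - D
s(w) = 14 - w/3 (s(w) = ((2 - 1*(-40)) - w)/3 = ((2 + 40) - w)/3 = (42 - w)/3 = 14 - w/3)
d(-243*6)/s(R(-20, -44)) = (-243*6)/(14 - (-15 - 1*(-20))/3) = -1458/(14 - (-15 + 20)/3) = -1458/(14 - ⅓*5) = -1458/(14 - 5/3) = -1458/37/3 = -1458*3/37 = -4374/37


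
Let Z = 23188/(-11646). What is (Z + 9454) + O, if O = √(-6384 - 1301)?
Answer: 55039048/5823 + I*√7685 ≈ 9452.0 + 87.664*I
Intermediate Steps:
Z = -11594/5823 (Z = 23188*(-1/11646) = -11594/5823 ≈ -1.9911)
O = I*√7685 (O = √(-7685) = I*√7685 ≈ 87.664*I)
(Z + 9454) + O = (-11594/5823 + 9454) + I*√7685 = 55039048/5823 + I*√7685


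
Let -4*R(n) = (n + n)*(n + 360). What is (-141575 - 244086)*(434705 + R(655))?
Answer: -78900455685/2 ≈ -3.9450e+10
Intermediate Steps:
R(n) = -n*(360 + n)/2 (R(n) = -(n + n)*(n + 360)/4 = -2*n*(360 + n)/4 = -n*(360 + n)/2)
(-141575 - 244086)*(434705 + R(655)) = (-141575 - 244086)*(434705 - ½*655*(360 + 655)) = -385661*(434705 - ½*655*1015) = -385661*(434705 - 664825/2) = -385661*204585/2 = -78900455685/2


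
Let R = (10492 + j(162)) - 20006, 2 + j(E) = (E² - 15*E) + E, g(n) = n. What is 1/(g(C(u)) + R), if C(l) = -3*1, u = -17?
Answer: 1/14457 ≈ 6.9171e-5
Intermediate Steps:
C(l) = -3
j(E) = -2 + E² - 14*E (j(E) = -2 + ((E² - 15*E) + E) = -2 + (E² - 14*E) = -2 + E² - 14*E)
R = 14460 (R = (10492 + (-2 + 162² - 14*162)) - 20006 = (10492 + (-2 + 26244 - 2268)) - 20006 = (10492 + 23974) - 20006 = 34466 - 20006 = 14460)
1/(g(C(u)) + R) = 1/(-3 + 14460) = 1/14457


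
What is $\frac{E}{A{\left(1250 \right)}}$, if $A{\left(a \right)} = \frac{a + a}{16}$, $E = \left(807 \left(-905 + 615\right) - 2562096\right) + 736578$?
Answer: $- \frac{8238192}{625} \approx -13181.0$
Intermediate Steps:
$E = -2059548$ ($E = \left(807 \left(-290\right) - 2562096\right) + 736578 = \left(-234030 - 2562096\right) + 736578 = -2796126 + 736578 = -2059548$)
$A{\left(a \right)} = \frac{a}{8}$ ($A{\left(a \right)} = \frac{2 a}{16} = \frac{a}{8}$)
$\frac{E}{A{\left(1250 \right)}} = - \frac{2059548}{\frac{1}{8} \cdot 1250} = - \frac{2059548}{\frac{625}{4}} = \left(-2059548\right) \frac{4}{625} = - \frac{8238192}{625}$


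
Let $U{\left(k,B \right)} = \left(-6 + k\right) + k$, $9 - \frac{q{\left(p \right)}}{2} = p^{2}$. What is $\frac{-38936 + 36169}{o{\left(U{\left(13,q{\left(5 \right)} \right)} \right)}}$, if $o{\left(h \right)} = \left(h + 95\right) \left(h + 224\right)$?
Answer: $- \frac{2767}{28060} \approx -0.09861$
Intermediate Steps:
$q{\left(p \right)} = 18 - 2 p^{2}$
$U{\left(k,B \right)} = -6 + 2 k$
$o{\left(h \right)} = \left(95 + h\right) \left(224 + h\right)$
$\frac{-38936 + 36169}{o{\left(U{\left(13,q{\left(5 \right)} \right)} \right)}} = \frac{-38936 + 36169}{21280 + \left(-6 + 2 \cdot 13\right)^{2} + 319 \left(-6 + 2 \cdot 13\right)} = - \frac{2767}{21280 + \left(-6 + 26\right)^{2} + 319 \left(-6 + 26\right)} = - \frac{2767}{21280 + 20^{2} + 319 \cdot 20} = - \frac{2767}{21280 + 400 + 6380} = - \frac{2767}{28060}$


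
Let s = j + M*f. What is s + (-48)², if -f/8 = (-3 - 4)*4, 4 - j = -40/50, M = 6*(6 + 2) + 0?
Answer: 65304/5 ≈ 13061.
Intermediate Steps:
M = 48 (M = 6*8 + 0 = 48 + 0 = 48)
j = 24/5 (j = 4 - (-40)/50 = 4 - 1*(-⅘) = 4 + ⅘ = 24/5 ≈ 4.8000)
f = 224 (f = -8*(-3 - 4)*4 = -(-56)*4 = -8*(-28) = 224)
s = 53784/5 (s = 24/5 + 48*224 = 24/5 + 10752 = 53784/5 ≈ 10757.)
s + (-48)² = 53784/5 + (-48)² = 53784/5 + 2304 = 65304/5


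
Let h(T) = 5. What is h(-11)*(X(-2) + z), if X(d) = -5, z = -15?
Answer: -100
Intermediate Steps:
h(-11)*(X(-2) + z) = 5*(-5 - 15) = 5*(-20) = -100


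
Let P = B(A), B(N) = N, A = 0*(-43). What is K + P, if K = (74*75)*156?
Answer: 865800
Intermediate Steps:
A = 0
K = 865800 (K = 5550*156 = 865800)
P = 0
K + P = 865800 + 0 = 865800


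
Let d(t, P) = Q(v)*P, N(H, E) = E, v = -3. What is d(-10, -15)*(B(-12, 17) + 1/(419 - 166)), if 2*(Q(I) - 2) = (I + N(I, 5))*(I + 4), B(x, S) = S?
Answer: -193590/253 ≈ -765.18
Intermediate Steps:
Q(I) = 2 + (4 + I)*(5 + I)/2 (Q(I) = 2 + ((I + 5)*(I + 4))/2 = 2 + ((5 + I)*(4 + I))/2 = 2 + ((4 + I)*(5 + I))/2 = 2 + (4 + I)*(5 + I)/2)
d(t, P) = 3*P (d(t, P) = (12 + (½)*(-3)² + (9/2)*(-3))*P = (12 + (½)*9 - 27/2)*P = (12 + 9/2 - 27/2)*P = 3*P)
d(-10, -15)*(B(-12, 17) + 1/(419 - 166)) = (3*(-15))*(17 + 1/(419 - 166)) = -45*(17 + 1/253) = -45*4302/253 = -193590/253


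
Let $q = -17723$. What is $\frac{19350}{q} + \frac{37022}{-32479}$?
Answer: $- \frac{1284609556}{575625317} \approx -2.2317$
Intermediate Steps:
$\frac{19350}{q} + \frac{37022}{-32479} = \frac{19350}{-17723} + \frac{37022}{-32479} = 19350 \left(- \frac{1}{17723}\right) + 37022 \left(- \frac{1}{32479}\right) = - \frac{19350}{17723} - \frac{37022}{32479} = - \frac{1284609556}{575625317}$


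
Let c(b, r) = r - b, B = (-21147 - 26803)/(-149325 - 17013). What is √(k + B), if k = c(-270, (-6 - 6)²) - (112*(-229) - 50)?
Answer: √20068983756623/27723 ≈ 161.59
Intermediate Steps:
B = 23975/83169 (B = -47950/(-166338) = -47950*(-1/166338) = 23975/83169 ≈ 0.28827)
k = 26112 (k = ((-6 - 6)² - 1*(-270)) - (112*(-229) - 50) = ((-12)² + 270) - (-25648 - 50) = (144 + 270) - 1*(-25698) = 414 + 25698 = 26112)
√(k + B) = √(26112 + 23975/83169) = √(2171732903/83169) = √20068983756623/27723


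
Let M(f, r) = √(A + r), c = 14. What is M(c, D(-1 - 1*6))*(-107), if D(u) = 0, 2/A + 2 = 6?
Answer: -107*√2/2 ≈ -75.660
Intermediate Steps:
A = ½ (A = 2/(-2 + 6) = 2/4 = 2*(¼) = ½ ≈ 0.50000)
M(f, r) = √(½ + r)
M(c, D(-1 - 1*6))*(-107) = (√(2 + 4*0)/2)*(-107) = (√(2 + 0)/2)*(-107) = (√2/2)*(-107) = -107*√2/2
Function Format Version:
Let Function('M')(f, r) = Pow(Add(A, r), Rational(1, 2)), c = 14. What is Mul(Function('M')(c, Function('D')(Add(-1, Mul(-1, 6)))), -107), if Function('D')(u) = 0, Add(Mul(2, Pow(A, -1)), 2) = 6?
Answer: Mul(Rational(-107, 2), Pow(2, Rational(1, 2))) ≈ -75.660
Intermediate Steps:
A = Rational(1, 2) (A = Mul(2, Pow(Add(-2, 6), -1)) = Mul(2, Pow(4, -1)) = Mul(2, Rational(1, 4)) = Rational(1, 2) ≈ 0.50000)
Function('M')(f, r) = Pow(Add(Rational(1, 2), r), Rational(1, 2))
Mul(Function('M')(c, Function('D')(Add(-1, Mul(-1, 6)))), -107) = Mul(Mul(Rational(1, 2), Pow(Add(2, Mul(4, 0)), Rational(1, 2))), -107) = Mul(Mul(Rational(1, 2), Pow(Add(2, 0), Rational(1, 2))), -107) = Mul(Mul(Rational(1, 2), Pow(2, Rational(1, 2))), -107) = Mul(Rational(-107, 2), Pow(2, Rational(1, 2)))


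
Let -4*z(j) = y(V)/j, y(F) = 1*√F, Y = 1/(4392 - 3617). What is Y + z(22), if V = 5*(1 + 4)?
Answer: -3787/68200 ≈ -0.055528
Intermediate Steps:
Y = 1/775 ≈ 0.0012903
V = 25 (V = 5*5 = 25)
y(F) = √F
z(j) = -5/(4*j) (z(j) = -√25/(4*j) = -5/(4*j))
Y + z(22) = 1/775 - 5/4/22 = 1/775 - 5/4*1/22 = 1/775 - 5/88 = -3787/68200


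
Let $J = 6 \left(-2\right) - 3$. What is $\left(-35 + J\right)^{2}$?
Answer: $2500$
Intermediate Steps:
$J = -15$ ($J = -12 - 3 = -15$)
$\left(-35 + J\right)^{2} = \left(-35 - 15\right)^{2} = \left(-50\right)^{2} = 2500$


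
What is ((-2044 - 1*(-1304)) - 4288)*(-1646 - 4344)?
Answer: 30117720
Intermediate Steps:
((-2044 - 1*(-1304)) - 4288)*(-1646 - 4344) = ((-2044 + 1304) - 4288)*(-5990) = (-740 - 4288)*(-5990) = -5028*(-5990) = 30117720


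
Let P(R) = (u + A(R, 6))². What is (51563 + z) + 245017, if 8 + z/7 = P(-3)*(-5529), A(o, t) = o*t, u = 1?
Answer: -10888643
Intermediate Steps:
P(R) = (1 + 6*R)² (P(R) = (1 + R*6)² = (1 + 6*R)²)
z = -11185223 (z = -56 + 7*((1 + 6*(-3))²*(-5529)) = -56 + 7*((1 - 18)²*(-5529)) = -56 + 7*((-17)²*(-5529)) = -56 + 7*(289*(-5529)) = -56 + 7*(-1597881) = -56 - 11185167 = -11185223)
(51563 + z) + 245017 = (51563 - 11185223) + 245017 = -11133660 + 245017 = -10888643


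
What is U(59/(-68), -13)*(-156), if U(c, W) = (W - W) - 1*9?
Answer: 1404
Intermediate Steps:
U(c, W) = -9 (U(c, W) = 0 - 9 = -9)
U(59/(-68), -13)*(-156) = -9*(-156) = 1404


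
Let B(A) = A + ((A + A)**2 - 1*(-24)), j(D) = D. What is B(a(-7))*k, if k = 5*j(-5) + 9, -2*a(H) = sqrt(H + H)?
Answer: -160 + 8*I*sqrt(14) ≈ -160.0 + 29.933*I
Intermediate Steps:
a(H) = -sqrt(2)*sqrt(H)/2 (a(H) = -sqrt(H + H)/2 = -sqrt(2)*sqrt(H)/2)
B(A) = 24 + A + 4*A**2 (B(A) = A + ((2*A)**2 + 24) = A + (4*A**2 + 24) = A + (24 + 4*A**2) = 24 + A + 4*A**2)
k = -16 (k = 5*(-5) + 9 = -25 + 9 = -16)
B(a(-7))*k = (24 - sqrt(2)*sqrt(-7)/2 + 4*(-sqrt(2)*sqrt(-7)/2)**2)*(-16) = (24 - sqrt(2)*I*sqrt(7)/2 + 4*(-sqrt(2)*I*sqrt(7)/2)**2)*(-16) = (24 - I*sqrt(14)/2 + 4*(-I*sqrt(14)/2)**2)*(-16) = (24 - I*sqrt(14)/2 + 4*(-7/2))*(-16) = (24 - I*sqrt(14)/2 - 14)*(-16) = (10 - I*sqrt(14)/2)*(-16) = -160 + 8*I*sqrt(14)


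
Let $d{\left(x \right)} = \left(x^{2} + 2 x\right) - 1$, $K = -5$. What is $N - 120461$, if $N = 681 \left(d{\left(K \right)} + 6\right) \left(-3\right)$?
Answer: $-161321$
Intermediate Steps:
$d{\left(x \right)} = -1 + x^{2} + 2 x$
$N = -40860$ ($N = 681 \left(\left(-1 + \left(-5\right)^{2} + 2 \left(-5\right)\right) + 6\right) \left(-3\right) = 681 \left(\left(-1 + 25 - 10\right) + 6\right) \left(-3\right) = 681 \left(14 + 6\right) \left(-3\right) = 681 \cdot 20 \left(-3\right) = 681 \left(-60\right) = -40860$)
$N - 120461 = -40860 - 120461 = -161321$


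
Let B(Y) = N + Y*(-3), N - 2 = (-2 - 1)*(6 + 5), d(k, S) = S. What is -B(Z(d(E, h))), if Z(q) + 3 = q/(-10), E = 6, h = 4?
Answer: 104/5 ≈ 20.800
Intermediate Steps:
N = -31 (N = 2 + (-2 - 1)*(6 + 5) = 2 - 3*11 = 2 - 33 = -31)
Z(q) = -3 - q/10 (Z(q) = -3 + q/(-10) = -3 + q*(-⅒) = -3 - q/10)
B(Y) = -31 - 3*Y (B(Y) = -31 + Y*(-3) = -31 - 3*Y)
-B(Z(d(E, h))) = -(-31 - 3*(-3 - ⅒*4)) = -(-31 - 3*(-3 - ⅖)) = -(-31 - 3*(-17/5)) = -(-31 + 51/5) = -1*(-104/5) = 104/5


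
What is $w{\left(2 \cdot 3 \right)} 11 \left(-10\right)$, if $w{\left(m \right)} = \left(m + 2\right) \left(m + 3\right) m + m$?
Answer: $-48180$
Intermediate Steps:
$w{\left(m \right)} = m + m \left(2 + m\right) \left(3 + m\right)$ ($w{\left(m \right)} = \left(2 + m\right) \left(3 + m\right) m + m = m \left(2 + m\right) \left(3 + m\right) + m = m + m \left(2 + m\right) \left(3 + m\right)$)
$w{\left(2 \cdot 3 \right)} 11 \left(-10\right) = 2 \cdot 3 \left(7 + \left(2 \cdot 3\right)^{2} + 5 \cdot 2 \cdot 3\right) 11 \left(-10\right) = 6 \left(7 + 6^{2} + 5 \cdot 6\right) 11 \left(-10\right) = 6 \left(7 + 36 + 30\right) 11 \left(-10\right) = 6 \cdot 73 \cdot 11 \left(-10\right) = 438 \cdot 11 \left(-10\right) = 4818 \left(-10\right) = -48180$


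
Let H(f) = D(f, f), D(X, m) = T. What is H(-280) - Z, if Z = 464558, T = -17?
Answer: -464575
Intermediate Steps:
D(X, m) = -17
H(f) = -17
H(-280) - Z = -17 - 1*464558 = -17 - 464558 = -464575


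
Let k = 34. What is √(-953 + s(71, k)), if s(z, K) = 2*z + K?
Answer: I*√777 ≈ 27.875*I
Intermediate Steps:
s(z, K) = K + 2*z
√(-953 + s(71, k)) = √(-953 + (34 + 2*71)) = √(-953 + (34 + 142)) = √(-953 + 176) = √(-777) = I*√777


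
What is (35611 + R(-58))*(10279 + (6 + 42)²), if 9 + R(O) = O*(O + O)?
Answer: 532638390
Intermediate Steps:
R(O) = -9 + 2*O² (R(O) = -9 + O*(O + O) = -9 + O*(2*O) = -9 + 2*O²)
(35611 + R(-58))*(10279 + (6 + 42)²) = (35611 + (-9 + 2*(-58)²))*(10279 + (6 + 42)²) = (35611 + (-9 + 2*3364))*(10279 + 48²) = (35611 + (-9 + 6728))*(10279 + 2304) = (35611 + 6719)*12583 = 42330*12583 = 532638390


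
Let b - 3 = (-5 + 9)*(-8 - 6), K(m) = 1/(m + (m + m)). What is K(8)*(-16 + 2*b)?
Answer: -61/12 ≈ -5.0833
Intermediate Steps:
K(m) = 1/(3*m) (K(m) = 1/(m + 2*m) = 1/(3*m))
b = -53 (b = 3 + (-5 + 9)*(-8 - 6) = 3 + 4*(-14) = 3 - 56 = -53)
K(8)*(-16 + 2*b) = ((⅓)/8)*(-16 + 2*(-53)) = ((⅓)*(⅛))*(-16 - 106) = (1/24)*(-122) = -61/12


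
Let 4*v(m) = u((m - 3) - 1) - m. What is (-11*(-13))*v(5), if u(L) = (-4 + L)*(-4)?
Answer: 1001/4 ≈ 250.25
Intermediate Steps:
u(L) = 16 - 4*L
v(m) = 8 - 5*m/4 (v(m) = ((16 - 4*((m - 3) - 1)) - m)/4 = ((16 - 4*((-3 + m) - 1)) - m)/4 = ((16 - 4*(-4 + m)) - m)/4 = ((16 + (16 - 4*m)) - m)/4 = ((32 - 4*m) - m)/4 = (32 - 5*m)/4 = 8 - 5*m/4)
(-11*(-13))*v(5) = (-11*(-13))*(8 - 5/4*5) = 143*(8 - 25/4) = 143*(7/4) = 1001/4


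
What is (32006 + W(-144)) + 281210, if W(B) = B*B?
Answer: 333952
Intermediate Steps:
W(B) = B²
(32006 + W(-144)) + 281210 = (32006 + (-144)²) + 281210 = (32006 + 20736) + 281210 = 52742 + 281210 = 333952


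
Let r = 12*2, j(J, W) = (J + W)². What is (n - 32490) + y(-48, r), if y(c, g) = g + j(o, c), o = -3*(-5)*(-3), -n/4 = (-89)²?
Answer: -55501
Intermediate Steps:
n = -31684 (n = -4*(-89)² = -4*7921 = -31684)
o = -45 (o = 15*(-3) = -45)
r = 24
y(c, g) = g + (-45 + c)²
(n - 32490) + y(-48, r) = (-31684 - 32490) + (24 + (-45 - 48)²) = -64174 + (24 + (-93)²) = -64174 + (24 + 8649) = -64174 + 8673 = -55501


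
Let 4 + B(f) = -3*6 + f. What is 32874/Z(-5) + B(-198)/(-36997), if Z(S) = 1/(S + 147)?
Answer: 172705991896/36997 ≈ 4.6681e+6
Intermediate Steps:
Z(S) = 1/(147 + S)
B(f) = -22 + f (B(f) = -4 + (-3*6 + f) = -4 + (-18 + f) = -22 + f)
32874/Z(-5) + B(-198)/(-36997) = 32874/(1/(147 - 5)) + (-22 - 198)/(-36997) = 32874/(1/142) - 220*(-1/36997) = 32874/(1/142) + 220/36997 = 32874*142 + 220/36997 = 4668108 + 220/36997 = 172705991896/36997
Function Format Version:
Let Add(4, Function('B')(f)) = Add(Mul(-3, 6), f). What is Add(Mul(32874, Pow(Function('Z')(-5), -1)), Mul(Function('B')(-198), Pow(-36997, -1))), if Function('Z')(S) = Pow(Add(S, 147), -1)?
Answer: Rational(172705991896, 36997) ≈ 4.6681e+6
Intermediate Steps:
Function('Z')(S) = Pow(Add(147, S), -1)
Function('B')(f) = Add(-22, f) (Function('B')(f) = Add(-4, Add(Mul(-3, 6), f)) = Add(-4, Add(-18, f)) = Add(-22, f))
Add(Mul(32874, Pow(Function('Z')(-5), -1)), Mul(Function('B')(-198), Pow(-36997, -1))) = Add(Mul(32874, Pow(Pow(Add(147, -5), -1), -1)), Mul(Add(-22, -198), Pow(-36997, -1))) = Add(Mul(32874, Pow(Pow(142, -1), -1)), Mul(-220, Rational(-1, 36997))) = Add(Mul(32874, Pow(Rational(1, 142), -1)), Rational(220, 36997)) = Add(Mul(32874, 142), Rational(220, 36997)) = Add(4668108, Rational(220, 36997)) = Rational(172705991896, 36997)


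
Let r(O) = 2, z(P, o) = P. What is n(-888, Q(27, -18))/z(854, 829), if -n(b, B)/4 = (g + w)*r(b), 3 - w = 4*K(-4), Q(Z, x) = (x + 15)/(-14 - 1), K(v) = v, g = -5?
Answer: -8/61 ≈ -0.13115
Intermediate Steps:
Q(Z, x) = -1 - x/15 (Q(Z, x) = (15 + x)/(-15) = (15 + x)*(-1/15) = -1 - x/15)
w = 19 (w = 3 - 4*(-4) = 3 - 1*(-16) = 3 + 16 = 19)
n(b, B) = -112 (n(b, B) = -4*(-5 + 19)*2 = -56*2 = -4*28 = -112)
n(-888, Q(27, -18))/z(854, 829) = -112/854 = -112*1/854 = -8/61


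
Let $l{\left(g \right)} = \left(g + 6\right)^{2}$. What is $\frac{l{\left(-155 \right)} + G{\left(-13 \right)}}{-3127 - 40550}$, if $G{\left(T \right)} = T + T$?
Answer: $- \frac{22175}{43677} \approx -0.5077$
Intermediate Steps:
$G{\left(T \right)} = 2 T$
$l{\left(g \right)} = \left(6 + g\right)^{2}$
$\frac{l{\left(-155 \right)} + G{\left(-13 \right)}}{-3127 - 40550} = \frac{\left(6 - 155\right)^{2} + 2 \left(-13\right)}{-3127 - 40550} = \frac{\left(-149\right)^{2} - 26}{-43677} = \left(22201 - 26\right) \left(- \frac{1}{43677}\right) = 22175 \left(- \frac{1}{43677}\right) = - \frac{22175}{43677}$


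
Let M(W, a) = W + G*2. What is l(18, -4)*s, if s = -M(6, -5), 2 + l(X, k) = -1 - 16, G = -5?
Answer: -76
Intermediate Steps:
l(X, k) = -19 (l(X, k) = -2 + (-1 - 16) = -2 - 17 = -19)
M(W, a) = -10 + W (M(W, a) = W - 5*2 = W - 10 = -10 + W)
s = 4 (s = -(-10 + 6) = -1*(-4) = 4)
l(18, -4)*s = -19*4 = -76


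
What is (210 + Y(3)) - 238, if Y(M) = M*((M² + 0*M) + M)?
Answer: 8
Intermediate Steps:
Y(M) = M*(M + M²) (Y(M) = M*((M² + 0) + M) = M*(M² + M) = M*(M + M²))
(210 + Y(3)) - 238 = (210 + 3²*(1 + 3)) - 238 = (210 + 9*4) - 238 = (210 + 36) - 238 = 246 - 238 = 8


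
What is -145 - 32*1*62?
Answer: -2129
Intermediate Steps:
-145 - 32*1*62 = -145 - 32*62 = -145 - 1984 = -2129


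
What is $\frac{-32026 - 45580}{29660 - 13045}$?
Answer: $- \frac{77606}{16615} \approx -4.6708$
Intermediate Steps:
$\frac{-32026 - 45580}{29660 - 13045} = - \frac{77606}{16615}$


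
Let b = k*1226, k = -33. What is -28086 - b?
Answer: 12372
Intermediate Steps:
b = -40458 (b = -33*1226 = -40458)
-28086 - b = -28086 - 1*(-40458) = -28086 + 40458 = 12372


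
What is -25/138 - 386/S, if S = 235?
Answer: -59143/32430 ≈ -1.8237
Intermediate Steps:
-25/138 - 386/S = -25/138 - 386/235 = -59143/32430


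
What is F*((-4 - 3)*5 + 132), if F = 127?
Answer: 12319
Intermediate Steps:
F*((-4 - 3)*5 + 132) = 127*((-4 - 3)*5 + 132) = 127*(-7*5 + 132) = 127*(-35 + 132) = 127*97 = 12319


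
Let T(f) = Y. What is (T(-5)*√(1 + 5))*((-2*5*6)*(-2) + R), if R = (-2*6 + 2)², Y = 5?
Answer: 1100*√6 ≈ 2694.4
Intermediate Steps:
T(f) = 5
R = 100 (R = (-12 + 2)² = (-10)² = 100)
(T(-5)*√(1 + 5))*((-2*5*6)*(-2) + R) = (5*√(1 + 5))*((-2*5*6)*(-2) + 100) = (5*√6)*(-10*6*(-2) + 100) = (5*√6)*(-60*(-2) + 100) = (5*√6)*(120 + 100) = (5*√6)*220 = 1100*√6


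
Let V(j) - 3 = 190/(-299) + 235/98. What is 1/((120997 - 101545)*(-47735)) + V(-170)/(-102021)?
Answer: -21596974201927/462633180485379540 ≈ -4.6683e-5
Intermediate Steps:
V(j) = 139551/29302 (V(j) = 3 + (190/(-299) + 235/98) = 3 + (190*(-1/299) + 235*(1/98)) = 3 + (-190/299 + 235/98) = 3 + 51645/29302 = 139551/29302)
1/((120997 - 101545)*(-47735)) + V(-170)/(-102021) = 1/((120997 - 101545)*(-47735)) + (139551/29302)/(-102021) = -1/47735/19452 + (139551/29302)*(-1/102021) = (1/19452)*(-1/47735) - 46517/996473114 = -1/928541220 - 46517/996473114 = -21596974201927/462633180485379540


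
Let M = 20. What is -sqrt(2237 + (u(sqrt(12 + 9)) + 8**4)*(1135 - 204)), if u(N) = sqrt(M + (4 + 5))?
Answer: -sqrt(3815613 + 931*sqrt(29)) ≈ -1954.6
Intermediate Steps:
u(N) = sqrt(29) (u(N) = sqrt(20 + (4 + 5)) = sqrt(20 + 9) = sqrt(29))
-sqrt(2237 + (u(sqrt(12 + 9)) + 8**4)*(1135 - 204)) = -sqrt(2237 + (sqrt(29) + 8**4)*(1135 - 204)) = -sqrt(2237 + (sqrt(29) + 4096)*931) = -sqrt(2237 + (4096 + sqrt(29))*931) = -sqrt(2237 + (3813376 + 931*sqrt(29))) = -sqrt(3815613 + 931*sqrt(29))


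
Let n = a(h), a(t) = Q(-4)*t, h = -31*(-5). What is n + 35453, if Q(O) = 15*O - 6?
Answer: 25223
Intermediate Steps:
h = 155
Q(O) = -6 + 15*O
a(t) = -66*t (a(t) = (-6 + 15*(-4))*t = (-6 - 60)*t = -66*t)
n = -10230 (n = -66*155 = -10230)
n + 35453 = -10230 + 35453 = 25223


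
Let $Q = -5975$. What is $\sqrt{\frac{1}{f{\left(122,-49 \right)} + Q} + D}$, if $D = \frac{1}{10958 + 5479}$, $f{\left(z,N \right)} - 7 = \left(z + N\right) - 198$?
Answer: $\frac{2 i \sqrt{3197401946}}{11127849} \approx 0.010163 i$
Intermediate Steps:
$f{\left(z,N \right)} = -191 + N + z$ ($f{\left(z,N \right)} = 7 - \left(198 - N - z\right) = 7 + \left(-198 + N + z\right) = -191 + N + z$)
$D = \frac{1}{16437} \approx 6.0838 \cdot 10^{-5}$
$\sqrt{\frac{1}{f{\left(122,-49 \right)} + Q} + D} = \sqrt{\frac{1}{\left(-191 - 49 + 122\right) - 5975} + \frac{1}{16437}} = \sqrt{\frac{1}{-118 - 5975} + \frac{1}{16437}} = \sqrt{\frac{1}{-6093} + \frac{1}{16437}} = \sqrt{- \frac{1}{6093} + \frac{1}{16437}} = \sqrt{- \frac{3448}{33383547}} = \frac{2 i \sqrt{3197401946}}{11127849}$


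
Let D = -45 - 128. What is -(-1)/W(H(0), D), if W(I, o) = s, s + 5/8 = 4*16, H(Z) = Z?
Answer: 8/507 ≈ 0.015779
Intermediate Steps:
s = 507/8 (s = -5/8 + 4*16 = -5/8 + 64 = 507/8 ≈ 63.375)
D = -173
W(I, o) = 507/8
-(-1)/W(H(0), D) = -(-1)/507/8 = -(-1)*8/507 = -1*(-8/507) = 8/507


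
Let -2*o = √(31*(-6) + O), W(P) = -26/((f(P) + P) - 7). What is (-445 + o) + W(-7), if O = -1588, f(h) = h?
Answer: -9319/21 - I*√1774/2 ≈ -443.76 - 21.059*I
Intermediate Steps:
W(P) = -26/(-7 + 2*P) (W(P) = -26/((P + P) - 7) = -26/(2*P - 7) = -26/(-7 + 2*P))
o = -I*√1774/2 (o = -√(31*(-6) - 1588)/2 = -√(-186 - 1588)/2 = -I*√1774/2 ≈ -21.059*I)
(-445 + o) + W(-7) = (-445 - I*√1774/2) - 26/(-7 + 2*(-7)) = (-445 - I*√1774/2) - 26/(-7 - 14) = (-445 - I*√1774/2) - 26/(-21) = (-445 - I*√1774/2) - 26*(-1/21) = (-445 - I*√1774/2) + 26/21 = -9319/21 - I*√1774/2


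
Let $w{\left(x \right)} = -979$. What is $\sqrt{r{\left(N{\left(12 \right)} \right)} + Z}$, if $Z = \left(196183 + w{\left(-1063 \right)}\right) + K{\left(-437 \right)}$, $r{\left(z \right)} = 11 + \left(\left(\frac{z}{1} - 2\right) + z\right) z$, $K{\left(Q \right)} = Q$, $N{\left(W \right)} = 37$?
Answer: $3 \sqrt{21938} \approx 444.34$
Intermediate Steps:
$r{\left(z \right)} = 11 + z \left(-2 + 2 z\right)$ ($r{\left(z \right)} = 11 + \left(\left(z 1 - 2\right) + z\right) z = 11 + \left(\left(z - 2\right) + z\right) z = 11 + \left(\left(-2 + z\right) + z\right) z = 11 + \left(-2 + 2 z\right) z = 11 + z \left(-2 + 2 z\right)$)
$Z = 194767$ ($Z = \left(196183 - 979\right) - 437 = 195204 - 437 = 194767$)
$\sqrt{r{\left(N{\left(12 \right)} \right)} + Z} = \sqrt{\left(11 - 74 + 2 \cdot 37^{2}\right) + 194767} = \sqrt{\left(11 - 74 + 2 \cdot 1369\right) + 194767} = \sqrt{\left(11 - 74 + 2738\right) + 194767} = \sqrt{2675 + 194767} = \sqrt{197442} = 3 \sqrt{21938}$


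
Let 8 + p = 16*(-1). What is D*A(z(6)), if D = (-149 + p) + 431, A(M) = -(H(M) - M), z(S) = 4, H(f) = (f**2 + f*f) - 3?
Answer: -6450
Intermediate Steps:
p = -24 (p = -8 + 16*(-1) = -8 - 16 = -24)
H(f) = -3 + 2*f**2 (H(f) = (f**2 + f**2) - 3 = 2*f**2 - 3 = -3 + 2*f**2)
A(M) = 3 + M - 2*M**2 (A(M) = -((-3 + 2*M**2) - M) = -(-3 - M + 2*M**2) = 3 + M - 2*M**2)
D = 258 (D = (-149 - 24) + 431 = -173 + 431 = 258)
D*A(z(6)) = 258*(3 + 4 - 2*4**2) = 258*(3 + 4 - 2*16) = 258*(3 + 4 - 32) = 258*(-25) = -6450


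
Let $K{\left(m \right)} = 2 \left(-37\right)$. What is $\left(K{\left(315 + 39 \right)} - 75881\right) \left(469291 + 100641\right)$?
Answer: $-43289185060$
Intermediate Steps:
$K{\left(m \right)} = -74$
$\left(K{\left(315 + 39 \right)} - 75881\right) \left(469291 + 100641\right) = \left(-74 - 75881\right) \left(469291 + 100641\right) = \left(-75955\right) 569932 = -43289185060$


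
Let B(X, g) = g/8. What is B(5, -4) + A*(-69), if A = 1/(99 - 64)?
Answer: -173/70 ≈ -2.4714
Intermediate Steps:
B(X, g) = g/8 (B(X, g) = g*(1/8) = g/8)
A = 1/35 ≈ 0.028571
B(5, -4) + A*(-69) = (1/8)*(-4) + (1/35)*(-69) = -1/2 - 69/35 = -173/70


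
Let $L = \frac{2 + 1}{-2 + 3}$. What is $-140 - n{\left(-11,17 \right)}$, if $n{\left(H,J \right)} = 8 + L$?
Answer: $-151$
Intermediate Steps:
$L = 3$ ($L = \frac{3}{1} = 3 \cdot 1 = 3$)
$n{\left(H,J \right)} = 11$ ($n{\left(H,J \right)} = 8 + 3 = 11$)
$-140 - n{\left(-11,17 \right)} = -140 - 11 = -151$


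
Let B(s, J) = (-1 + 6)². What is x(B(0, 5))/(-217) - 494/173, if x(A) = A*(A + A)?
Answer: -323448/37541 ≈ -8.6159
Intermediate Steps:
B(s, J) = 25 (B(s, J) = 5² = 25)
x(A) = 2*A² (x(A) = A*(2*A) = 2*A²)
x(B(0, 5))/(-217) - 494/173 = (2*25²)/(-217) - 494/173 = (2*625)*(-1/217) - 494*1/173 = 1250*(-1/217) - 494/173 = -1250/217 - 494/173 = -323448/37541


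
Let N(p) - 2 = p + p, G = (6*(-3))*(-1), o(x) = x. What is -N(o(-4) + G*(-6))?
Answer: 222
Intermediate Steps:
G = 18 (G = -18*(-1) = 18)
N(p) = 2 + 2*p (N(p) = 2 + (p + p) = 2 + 2*p)
-N(o(-4) + G*(-6)) = -(2 + 2*(-4 + 18*(-6))) = -(2 + 2*(-4 - 108)) = -(2 + 2*(-112)) = -(2 - 224) = -1*(-222) = 222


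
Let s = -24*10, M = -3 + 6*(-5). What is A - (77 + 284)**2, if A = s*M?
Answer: -122401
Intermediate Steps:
M = -33 (M = -3 - 30 = -33)
s = -240 (s = -6*40 = -240)
A = 7920 (A = -240*(-33) = 7920)
A - (77 + 284)**2 = 7920 - (77 + 284)**2 = 7920 - 1*361**2 = 7920 - 1*130321 = 7920 - 130321 = -122401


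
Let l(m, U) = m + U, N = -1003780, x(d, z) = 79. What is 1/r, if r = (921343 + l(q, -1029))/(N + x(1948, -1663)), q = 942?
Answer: -1003701/921256 ≈ -1.0895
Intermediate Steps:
l(m, U) = U + m
r = -921256/1003701 (r = (921343 + (-1029 + 942))/(-1003780 + 79) = (921343 - 87)/(-1003701) = 921256*(-1/1003701) = -921256/1003701 ≈ -0.91786)
1/r = 1/(-921256/1003701) = -1003701/921256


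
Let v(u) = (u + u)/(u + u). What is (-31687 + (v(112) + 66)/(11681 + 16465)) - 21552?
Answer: -1498464827/28146 ≈ -53239.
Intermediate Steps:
v(u) = 1 (v(u) = (2*u)/((2*u)) = (2*u)*(1/(2*u)) = 1)
(-31687 + (v(112) + 66)/(11681 + 16465)) - 21552 = (-31687 + (1 + 66)/(11681 + 16465)) - 21552 = (-31687 + 67/28146) - 21552 = -891862235/28146 - 21552 = -1498464827/28146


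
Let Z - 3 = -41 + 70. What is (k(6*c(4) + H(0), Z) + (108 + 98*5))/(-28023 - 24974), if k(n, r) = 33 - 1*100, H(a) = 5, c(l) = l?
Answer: -531/52997 ≈ -0.010019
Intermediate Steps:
Z = 32 (Z = 3 + (-41 + 70) = 3 + 29 = 32)
k(n, r) = -67 (k(n, r) = 33 - 100 = -67)
(k(6*c(4) + H(0), Z) + (108 + 98*5))/(-28023 - 24974) = (-67 + (108 + 98*5))/(-28023 - 24974) = (-67 + (108 + 490))/(-52997) = (-67 + 598)*(-1/52997) = 531*(-1/52997) = -531/52997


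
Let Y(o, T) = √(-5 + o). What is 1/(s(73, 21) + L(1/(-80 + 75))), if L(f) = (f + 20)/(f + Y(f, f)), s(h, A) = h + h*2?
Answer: (I + √130)/(3*(40*I + 73*√130)) ≈ 0.0045749 + 0.00018062*I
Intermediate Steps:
s(h, A) = 3*h (s(h, A) = h + 2*h = 3*h)
L(f) = (20 + f)/(f + √(-5 + f)) (L(f) = (f + 20)/(f + √(-5 + f)) = (20 + f)/(f + √(-5 + f)))
1/(s(73, 21) + L(1/(-80 + 75))) = 1/(3*73 + (20 + 1/(-80 + 75))/(1/(-80 + 75) + √(-5 + 1/(-80 + 75)))) = 1/(219 + (20 + 1/(-5))/(1/(-5) + √(-5 + 1/(-5)))) = 1/(219 + (20 - ⅕)/(-⅕ + √(-5 - ⅕))) = 1/(219 + (99/5)/(-⅕ + √(-26/5))) = 1/(219 + (99/5)/(-⅕ + I*√130/5)) = 1/(219 + 99/(5*(-⅕ + I*√130/5)))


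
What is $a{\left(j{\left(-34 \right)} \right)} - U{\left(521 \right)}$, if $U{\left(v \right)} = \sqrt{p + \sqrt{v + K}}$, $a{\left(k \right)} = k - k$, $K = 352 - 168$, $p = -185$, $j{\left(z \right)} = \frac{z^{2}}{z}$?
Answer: $- i \sqrt{185 - \sqrt{705}} \approx - 12.588 i$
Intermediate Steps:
$j{\left(z \right)} = z$
$K = 184$
$a{\left(k \right)} = 0$
$U{\left(v \right)} = \sqrt{-185 + \sqrt{184 + v}}$ ($U{\left(v \right)} = \sqrt{-185 + \sqrt{v + 184}} = \sqrt{-185 + \sqrt{184 + v}}$)
$a{\left(j{\left(-34 \right)} \right)} - U{\left(521 \right)} = 0 - \sqrt{-185 + \sqrt{184 + 521}} = 0 - \sqrt{-185 + \sqrt{705}} = - \sqrt{-185 + \sqrt{705}}$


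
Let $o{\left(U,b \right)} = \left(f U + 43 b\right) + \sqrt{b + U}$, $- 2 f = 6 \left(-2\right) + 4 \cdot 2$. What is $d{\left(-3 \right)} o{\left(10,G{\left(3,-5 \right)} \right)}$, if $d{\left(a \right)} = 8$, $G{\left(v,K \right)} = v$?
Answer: $1192 + 8 \sqrt{13} \approx 1220.8$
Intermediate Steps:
$f = 2$ ($f = - \frac{6 \left(-2\right) + 4 \cdot 2}{2} = - \frac{-12 + 8}{2} = \left(- \frac{1}{2}\right) \left(-4\right) = 2$)
$o{\left(U,b \right)} = \sqrt{U + b} + 2 U + 43 b$ ($o{\left(U,b \right)} = \left(2 U + 43 b\right) + \sqrt{b + U} = \left(2 U + 43 b\right) + \sqrt{U + b} = \sqrt{U + b} + 2 U + 43 b$)
$d{\left(-3 \right)} o{\left(10,G{\left(3,-5 \right)} \right)} = 8 \left(\sqrt{10 + 3} + 2 \cdot 10 + 43 \cdot 3\right) = 8 \left(\sqrt{13} + 20 + 129\right) = 8 \left(149 + \sqrt{13}\right) = 1192 + 8 \sqrt{13}$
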